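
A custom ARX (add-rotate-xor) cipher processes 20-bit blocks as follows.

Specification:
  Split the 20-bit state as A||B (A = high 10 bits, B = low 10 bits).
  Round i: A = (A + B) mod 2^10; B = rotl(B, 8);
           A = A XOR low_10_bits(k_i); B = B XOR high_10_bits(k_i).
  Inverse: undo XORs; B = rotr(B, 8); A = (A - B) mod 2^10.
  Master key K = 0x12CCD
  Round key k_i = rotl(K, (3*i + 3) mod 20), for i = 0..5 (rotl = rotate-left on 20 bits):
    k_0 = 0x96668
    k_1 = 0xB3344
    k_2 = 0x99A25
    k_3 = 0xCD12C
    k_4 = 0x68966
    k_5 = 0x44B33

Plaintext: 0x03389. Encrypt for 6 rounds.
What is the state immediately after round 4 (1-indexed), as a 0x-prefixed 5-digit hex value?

0xD153F

s_0 = plaintext = 0x03389
s_1 = Round(s_0, k_0) = 0x7F7BB
s_2 = Round(s_1, k_1) = 0xBF122
s_3 = Round(s_2, k_2) = 0x8EC2E
s_4 = Round(s_3, k_3) = 0xD153F
s_5 = Round(s_4, k_4) = 0x78AED
s_6 = Round(s_5, k_5) = 0xFF0A9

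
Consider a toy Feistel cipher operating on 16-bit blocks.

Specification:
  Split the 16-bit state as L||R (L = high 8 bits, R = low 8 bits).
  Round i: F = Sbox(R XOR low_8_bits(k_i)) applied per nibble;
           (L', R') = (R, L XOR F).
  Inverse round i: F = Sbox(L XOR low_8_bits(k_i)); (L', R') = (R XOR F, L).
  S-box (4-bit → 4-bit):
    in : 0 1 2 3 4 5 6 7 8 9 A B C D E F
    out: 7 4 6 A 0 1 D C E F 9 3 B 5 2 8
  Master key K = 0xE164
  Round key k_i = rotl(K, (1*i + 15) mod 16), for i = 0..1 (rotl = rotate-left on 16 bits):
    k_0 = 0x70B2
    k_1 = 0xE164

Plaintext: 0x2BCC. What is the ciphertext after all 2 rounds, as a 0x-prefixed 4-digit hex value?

0xE929

s_0 = plaintext = 0x2BCC
s_1 = Round(s_0, k_0) = 0xCCE9
s_2 = Round(s_1, k_1) = 0xE929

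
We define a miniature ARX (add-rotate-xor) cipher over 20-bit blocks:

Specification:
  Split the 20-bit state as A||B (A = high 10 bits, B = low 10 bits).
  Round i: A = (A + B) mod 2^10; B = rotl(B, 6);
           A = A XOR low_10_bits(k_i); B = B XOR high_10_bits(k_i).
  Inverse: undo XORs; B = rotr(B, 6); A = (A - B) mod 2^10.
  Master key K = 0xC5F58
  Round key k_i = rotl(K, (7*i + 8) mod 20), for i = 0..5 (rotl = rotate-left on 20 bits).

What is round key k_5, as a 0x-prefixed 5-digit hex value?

K = 0xC5F58
k_0 = rotl(K, (7*0+8) mod 20) = rotl(K, 8) = 0xF58C5
k_1 = rotl(K, (7*1+8) mod 20) = rotl(K, 15) = 0xC62FA
k_2 = rotl(K, (7*2+8) mod 20) = rotl(K, 2) = 0x17D63
k_3 = rotl(K, (7*3+8) mod 20) = rotl(K, 9) = 0xEB18B
k_4 = rotl(K, (7*4+8) mod 20) = rotl(K, 16) = 0x8C5F5
k_5 = rotl(K, (7*5+8) mod 20) = rotl(K, 3) = 0x2FAC6

0x2FAC6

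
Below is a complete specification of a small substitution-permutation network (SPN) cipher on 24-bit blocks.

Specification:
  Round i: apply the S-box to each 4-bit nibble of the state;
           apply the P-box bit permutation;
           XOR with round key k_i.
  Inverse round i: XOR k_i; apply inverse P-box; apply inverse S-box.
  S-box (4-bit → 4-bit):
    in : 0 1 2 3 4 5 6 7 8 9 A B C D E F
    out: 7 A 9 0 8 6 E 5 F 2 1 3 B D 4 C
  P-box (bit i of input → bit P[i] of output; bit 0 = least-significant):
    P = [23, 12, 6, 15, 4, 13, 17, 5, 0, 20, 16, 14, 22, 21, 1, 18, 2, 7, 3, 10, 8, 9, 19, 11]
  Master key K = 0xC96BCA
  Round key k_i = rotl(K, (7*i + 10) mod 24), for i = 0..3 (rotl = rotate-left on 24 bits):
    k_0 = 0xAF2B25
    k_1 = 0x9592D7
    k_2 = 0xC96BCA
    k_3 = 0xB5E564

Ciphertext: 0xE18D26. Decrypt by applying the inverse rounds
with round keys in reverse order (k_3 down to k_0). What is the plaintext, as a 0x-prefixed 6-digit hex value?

0x8E2562

s_0 = ciphertext = 0xE18D26
s_1 = InvRound(s_0, k_3) = 0x43D19E
s_2 = InvRound(s_1, k_2) = 0x6A3308
s_3 = InvRound(s_2, k_1) = 0x70800D
s_4 = InvRound(s_3, k_0) = 0x8E2562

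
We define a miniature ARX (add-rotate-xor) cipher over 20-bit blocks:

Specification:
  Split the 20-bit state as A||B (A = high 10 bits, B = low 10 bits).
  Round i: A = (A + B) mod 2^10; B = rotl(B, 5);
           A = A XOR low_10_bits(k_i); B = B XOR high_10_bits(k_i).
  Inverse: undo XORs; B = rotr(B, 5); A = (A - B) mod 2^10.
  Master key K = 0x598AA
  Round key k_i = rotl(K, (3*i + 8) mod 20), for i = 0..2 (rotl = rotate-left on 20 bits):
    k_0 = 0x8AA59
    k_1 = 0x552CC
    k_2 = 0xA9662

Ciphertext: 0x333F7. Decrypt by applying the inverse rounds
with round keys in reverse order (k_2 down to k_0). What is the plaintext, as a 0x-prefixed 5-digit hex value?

s_0 = ciphertext = 0x333F7
s_1 = InvRound(s_0, k_2) = 0x1924A
s_2 = InvRound(s_1, k_1) = 0xB43D8
s_3 = InvRound(s_2, k_0) = 0x8EA4F

0x8EA4F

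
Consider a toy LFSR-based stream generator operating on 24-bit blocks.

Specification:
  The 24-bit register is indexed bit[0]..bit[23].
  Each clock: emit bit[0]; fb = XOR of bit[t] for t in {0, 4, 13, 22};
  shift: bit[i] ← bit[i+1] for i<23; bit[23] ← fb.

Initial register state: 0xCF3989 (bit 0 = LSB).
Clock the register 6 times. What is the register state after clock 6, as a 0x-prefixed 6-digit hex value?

0xDF3CE6

reg_0 = 0xCF3989
clock 1: out=1, reg = 0xE79CC4
clock 2: out=0, reg = 0xF3CE62
clock 3: out=0, reg = 0xF9E731
clock 4: out=1, reg = 0x7CF398
clock 5: out=0, reg = 0xBE79CC
clock 6: out=0, reg = 0xDF3CE6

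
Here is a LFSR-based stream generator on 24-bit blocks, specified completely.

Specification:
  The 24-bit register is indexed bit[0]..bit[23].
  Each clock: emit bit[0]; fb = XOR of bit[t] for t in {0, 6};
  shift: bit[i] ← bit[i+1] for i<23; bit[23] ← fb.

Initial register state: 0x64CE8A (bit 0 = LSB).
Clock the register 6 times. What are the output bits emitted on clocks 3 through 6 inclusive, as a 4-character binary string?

0100

reg_0 = 0x64CE8A
clock 1: out=0, reg = 0x326745
clock 2: out=1, reg = 0x1933A2
clock 3: out=0, reg = 0x0C99D1
clock 4: out=1, reg = 0x064CE8
clock 5: out=0, reg = 0x832674
clock 6: out=0, reg = 0xC1933A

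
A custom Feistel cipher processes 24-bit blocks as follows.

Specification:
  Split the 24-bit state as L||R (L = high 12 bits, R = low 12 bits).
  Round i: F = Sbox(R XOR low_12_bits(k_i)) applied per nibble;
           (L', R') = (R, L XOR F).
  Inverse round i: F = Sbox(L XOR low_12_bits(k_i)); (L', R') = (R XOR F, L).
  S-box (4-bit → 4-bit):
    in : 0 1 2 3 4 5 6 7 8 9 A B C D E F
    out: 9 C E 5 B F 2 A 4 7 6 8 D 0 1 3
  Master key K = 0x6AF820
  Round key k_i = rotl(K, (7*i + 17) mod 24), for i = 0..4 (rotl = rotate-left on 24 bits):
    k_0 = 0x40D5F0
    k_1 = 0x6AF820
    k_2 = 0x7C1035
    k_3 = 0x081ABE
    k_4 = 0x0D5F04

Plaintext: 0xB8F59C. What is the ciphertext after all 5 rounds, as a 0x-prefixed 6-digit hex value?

s_0 = plaintext = 0xB8F59C
s_1 = Round(s_0, k_0) = 0x59C2A2
s_2 = Round(s_1, k_1) = 0x2A23D2
s_3 = Round(s_2, k_2) = 0x3D27B8
s_4 = Round(s_3, k_3) = 0x7B8340
s_5 = Round(s_4, k_4) = 0x340A03

0x340A03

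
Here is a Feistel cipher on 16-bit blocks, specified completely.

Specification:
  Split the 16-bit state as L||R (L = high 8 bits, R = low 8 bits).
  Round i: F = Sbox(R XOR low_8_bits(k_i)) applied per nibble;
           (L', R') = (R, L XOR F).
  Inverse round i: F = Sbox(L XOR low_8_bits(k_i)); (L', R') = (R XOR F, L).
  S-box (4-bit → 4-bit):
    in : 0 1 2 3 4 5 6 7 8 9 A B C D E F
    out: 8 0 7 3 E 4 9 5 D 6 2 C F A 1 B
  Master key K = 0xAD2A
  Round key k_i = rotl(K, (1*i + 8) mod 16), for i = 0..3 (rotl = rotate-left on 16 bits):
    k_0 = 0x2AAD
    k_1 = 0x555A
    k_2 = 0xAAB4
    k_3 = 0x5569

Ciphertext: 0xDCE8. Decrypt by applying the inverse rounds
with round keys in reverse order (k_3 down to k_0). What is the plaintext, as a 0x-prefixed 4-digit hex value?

s_0 = ciphertext = 0xDCE8
s_1 = InvRound(s_0, k_3) = 0x2CDC
s_2 = InvRound(s_1, k_2) = 0xB12C
s_3 = InvRound(s_2, k_1) = 0x30B1
s_4 = InvRound(s_3, k_0) = 0xDB30

0xDB30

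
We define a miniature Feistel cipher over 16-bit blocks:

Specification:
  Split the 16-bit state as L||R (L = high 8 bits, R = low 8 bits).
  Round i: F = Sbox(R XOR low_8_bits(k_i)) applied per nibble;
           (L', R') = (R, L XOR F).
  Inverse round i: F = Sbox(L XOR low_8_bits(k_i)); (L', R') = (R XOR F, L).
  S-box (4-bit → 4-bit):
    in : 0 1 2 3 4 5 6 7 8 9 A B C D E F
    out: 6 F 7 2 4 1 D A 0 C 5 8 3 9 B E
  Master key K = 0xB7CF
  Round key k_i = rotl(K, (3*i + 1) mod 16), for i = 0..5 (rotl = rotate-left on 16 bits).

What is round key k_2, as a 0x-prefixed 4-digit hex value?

K = 0xB7CF
k_0 = rotl(K, (3*0+1) mod 16) = rotl(K, 1) = 0x6F9F
k_1 = rotl(K, (3*1+1) mod 16) = rotl(K, 4) = 0x7CFB
k_2 = rotl(K, (3*2+1) mod 16) = rotl(K, 7) = 0xE7DB

0xE7DB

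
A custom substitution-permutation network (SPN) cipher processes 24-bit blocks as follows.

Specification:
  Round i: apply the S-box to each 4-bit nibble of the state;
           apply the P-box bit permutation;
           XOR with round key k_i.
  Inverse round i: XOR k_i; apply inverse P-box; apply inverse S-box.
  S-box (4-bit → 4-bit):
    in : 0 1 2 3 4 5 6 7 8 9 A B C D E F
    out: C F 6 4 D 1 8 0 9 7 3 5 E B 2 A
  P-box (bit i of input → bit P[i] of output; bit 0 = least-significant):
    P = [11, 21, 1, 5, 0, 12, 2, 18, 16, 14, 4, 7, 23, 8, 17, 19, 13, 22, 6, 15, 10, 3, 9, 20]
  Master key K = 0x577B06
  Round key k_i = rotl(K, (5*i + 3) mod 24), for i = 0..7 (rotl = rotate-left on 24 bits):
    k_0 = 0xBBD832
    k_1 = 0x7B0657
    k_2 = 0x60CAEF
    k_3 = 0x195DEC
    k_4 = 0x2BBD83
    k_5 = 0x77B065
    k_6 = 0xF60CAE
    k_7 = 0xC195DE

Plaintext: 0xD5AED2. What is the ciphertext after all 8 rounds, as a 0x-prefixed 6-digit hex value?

s_0 = plaintext = 0xD5AED2
s_1 = Round(s_0, k_0) = 0x0FAD39
s_2 = Round(s_1, k_1) = 0x8ACDD1
s_3 = Round(s_2, k_2) = 0x1FB74C
s_4 = Round(s_3, k_3) = 0xEFDBC3
s_5 = Round(s_4, k_4) = 0xE62C9D
s_6 = Round(s_5, k_5) = 0x5569D8
s_7 = Round(s_6, k_6) = 0xFB709F
s_8 = Round(s_7, k_7) = 0xF1A523

0xF1A523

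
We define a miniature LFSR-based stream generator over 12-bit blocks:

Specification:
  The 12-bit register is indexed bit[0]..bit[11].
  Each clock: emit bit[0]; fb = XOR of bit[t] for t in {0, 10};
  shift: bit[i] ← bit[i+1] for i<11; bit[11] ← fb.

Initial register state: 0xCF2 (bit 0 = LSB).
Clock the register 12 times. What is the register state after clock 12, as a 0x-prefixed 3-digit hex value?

0x965

reg_0 = 0xCF2
clock 1: out=0, reg = 0xE79
clock 2: out=1, reg = 0x73C
clock 3: out=0, reg = 0xB9E
clock 4: out=0, reg = 0x5CF
clock 5: out=1, reg = 0x2E7
clock 6: out=1, reg = 0x973
clock 7: out=1, reg = 0xCB9
clock 8: out=1, reg = 0x65C
clock 9: out=0, reg = 0xB2E
clock 10: out=0, reg = 0x597
clock 11: out=1, reg = 0x2CB
clock 12: out=1, reg = 0x965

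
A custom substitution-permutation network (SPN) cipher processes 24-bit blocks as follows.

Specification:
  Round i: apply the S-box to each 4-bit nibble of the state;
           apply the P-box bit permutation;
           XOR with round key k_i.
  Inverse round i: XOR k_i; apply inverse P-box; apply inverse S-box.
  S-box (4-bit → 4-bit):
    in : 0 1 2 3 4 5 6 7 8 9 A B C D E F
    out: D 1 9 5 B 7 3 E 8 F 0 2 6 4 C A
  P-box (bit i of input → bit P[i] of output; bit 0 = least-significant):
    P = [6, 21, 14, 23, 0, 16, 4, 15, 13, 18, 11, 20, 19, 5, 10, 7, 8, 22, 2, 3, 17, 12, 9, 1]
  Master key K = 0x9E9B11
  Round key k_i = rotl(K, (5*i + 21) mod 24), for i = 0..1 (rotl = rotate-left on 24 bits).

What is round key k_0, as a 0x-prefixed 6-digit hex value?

K = 0x9E9B11
k_0 = rotl(K, (5*0+21) mod 24) = rotl(K, 21) = 0x33D362

0x33D362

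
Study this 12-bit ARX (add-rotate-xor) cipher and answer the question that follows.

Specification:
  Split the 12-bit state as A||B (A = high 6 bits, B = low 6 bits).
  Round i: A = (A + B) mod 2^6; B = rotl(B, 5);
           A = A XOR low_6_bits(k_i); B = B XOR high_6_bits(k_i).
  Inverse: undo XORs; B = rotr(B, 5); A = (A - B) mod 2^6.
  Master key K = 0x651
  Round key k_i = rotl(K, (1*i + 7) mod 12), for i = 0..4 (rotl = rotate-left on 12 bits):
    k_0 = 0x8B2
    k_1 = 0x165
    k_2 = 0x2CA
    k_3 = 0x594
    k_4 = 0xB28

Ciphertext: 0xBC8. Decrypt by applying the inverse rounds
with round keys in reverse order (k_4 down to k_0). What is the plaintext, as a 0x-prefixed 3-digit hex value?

s_0 = ciphertext = 0xBC8
s_1 = InvRound(s_0, k_4) = 0xF89
s_2 = InvRound(s_1, k_3) = 0xB3E
s_3 = InvRound(s_2, k_2) = 0xEEB
s_4 = InvRound(s_3, k_1) = 0x05D
s_5 = InvRound(s_4, k_0) = 0xD3F

0xD3F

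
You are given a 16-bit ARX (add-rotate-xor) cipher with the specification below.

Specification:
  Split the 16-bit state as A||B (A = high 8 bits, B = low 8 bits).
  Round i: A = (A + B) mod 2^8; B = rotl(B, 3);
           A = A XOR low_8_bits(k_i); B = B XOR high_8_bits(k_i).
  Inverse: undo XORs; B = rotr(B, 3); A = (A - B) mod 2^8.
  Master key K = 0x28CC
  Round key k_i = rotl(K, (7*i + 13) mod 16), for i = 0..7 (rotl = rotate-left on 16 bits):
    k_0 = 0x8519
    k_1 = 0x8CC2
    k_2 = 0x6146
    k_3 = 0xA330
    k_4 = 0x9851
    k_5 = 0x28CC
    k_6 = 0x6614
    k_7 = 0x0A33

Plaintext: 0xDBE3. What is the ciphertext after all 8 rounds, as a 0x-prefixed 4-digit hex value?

0xC0E9

s_0 = plaintext = 0xDBE3
s_1 = Round(s_0, k_0) = 0xA79A
s_2 = Round(s_1, k_1) = 0x8358
s_3 = Round(s_2, k_2) = 0x9DA3
s_4 = Round(s_3, k_3) = 0x70BE
s_5 = Round(s_4, k_4) = 0x7F6D
s_6 = Round(s_5, k_5) = 0x2043
s_7 = Round(s_6, k_6) = 0x777C
s_8 = Round(s_7, k_7) = 0xC0E9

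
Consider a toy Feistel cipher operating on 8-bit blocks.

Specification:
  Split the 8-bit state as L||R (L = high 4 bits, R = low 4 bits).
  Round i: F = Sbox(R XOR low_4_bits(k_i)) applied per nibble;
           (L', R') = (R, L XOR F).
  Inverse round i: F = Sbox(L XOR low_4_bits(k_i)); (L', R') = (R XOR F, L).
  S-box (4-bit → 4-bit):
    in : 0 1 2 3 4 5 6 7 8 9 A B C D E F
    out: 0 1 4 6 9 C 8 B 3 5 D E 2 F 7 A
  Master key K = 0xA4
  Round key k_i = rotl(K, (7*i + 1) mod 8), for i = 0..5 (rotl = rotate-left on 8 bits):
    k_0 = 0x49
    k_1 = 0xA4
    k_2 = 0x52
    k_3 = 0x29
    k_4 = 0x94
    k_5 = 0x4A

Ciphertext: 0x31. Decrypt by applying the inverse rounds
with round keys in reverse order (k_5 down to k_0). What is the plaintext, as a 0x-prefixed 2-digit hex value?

0x1C

s_0 = ciphertext = 0x31
s_1 = InvRound(s_0, k_5) = 0x43
s_2 = InvRound(s_1, k_4) = 0x34
s_3 = InvRound(s_2, k_3) = 0x93
s_4 = InvRound(s_3, k_2) = 0xD9
s_5 = InvRound(s_4, k_1) = 0xCD
s_6 = InvRound(s_5, k_0) = 0x1C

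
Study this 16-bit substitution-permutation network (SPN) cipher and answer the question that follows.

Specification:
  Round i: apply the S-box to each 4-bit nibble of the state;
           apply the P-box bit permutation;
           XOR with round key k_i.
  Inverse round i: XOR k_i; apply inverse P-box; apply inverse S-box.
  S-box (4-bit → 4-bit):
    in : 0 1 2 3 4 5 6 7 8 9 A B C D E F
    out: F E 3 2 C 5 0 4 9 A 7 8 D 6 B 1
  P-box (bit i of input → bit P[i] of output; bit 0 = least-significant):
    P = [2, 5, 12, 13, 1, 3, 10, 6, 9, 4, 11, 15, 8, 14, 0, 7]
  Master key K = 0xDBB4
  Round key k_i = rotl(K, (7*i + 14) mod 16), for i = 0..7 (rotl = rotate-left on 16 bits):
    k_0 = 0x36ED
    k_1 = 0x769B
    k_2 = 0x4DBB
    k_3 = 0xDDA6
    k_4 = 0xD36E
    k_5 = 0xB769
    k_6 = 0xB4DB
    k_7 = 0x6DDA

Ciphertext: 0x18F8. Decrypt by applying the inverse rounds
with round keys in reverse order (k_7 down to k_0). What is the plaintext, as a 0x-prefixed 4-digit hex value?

s_0 = ciphertext = 0x18F8
s_1 = InvRound(s_0, k_7) = 0x2651
s_2 = InvRound(s_1, k_6) = 0xB827
s_3 = InvRound(s_2, k_5) = 0xF50F
s_4 = InvRound(s_3, k_4) = 0x7F49
s_5 = InvRound(s_4, k_3) = 0x48EE
s_6 = InvRound(s_5, k_2) = 0x534F
s_7 = InvRound(s_6, k_1) = 0x8348
s_8 = InvRound(s_7, k_0) = 0xCB70

0xCB70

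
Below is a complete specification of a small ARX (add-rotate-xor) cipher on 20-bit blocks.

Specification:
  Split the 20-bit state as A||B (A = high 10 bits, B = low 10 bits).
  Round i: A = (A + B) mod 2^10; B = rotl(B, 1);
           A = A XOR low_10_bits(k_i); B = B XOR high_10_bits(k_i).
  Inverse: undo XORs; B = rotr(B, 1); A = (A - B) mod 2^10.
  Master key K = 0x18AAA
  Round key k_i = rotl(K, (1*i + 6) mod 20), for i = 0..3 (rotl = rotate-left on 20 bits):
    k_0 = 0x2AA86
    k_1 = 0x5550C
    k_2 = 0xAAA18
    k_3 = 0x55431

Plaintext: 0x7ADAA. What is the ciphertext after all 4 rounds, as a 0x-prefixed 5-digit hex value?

s_0 = plaintext = 0x7ADAA
s_1 = Round(s_0, k_0) = 0x44FFE
s_2 = Round(s_1, k_1) = 0x076A8
s_3 = Round(s_2, k_2) = 0x377FB
s_4 = Round(s_3, k_3) = 0x3A6A2

0x3A6A2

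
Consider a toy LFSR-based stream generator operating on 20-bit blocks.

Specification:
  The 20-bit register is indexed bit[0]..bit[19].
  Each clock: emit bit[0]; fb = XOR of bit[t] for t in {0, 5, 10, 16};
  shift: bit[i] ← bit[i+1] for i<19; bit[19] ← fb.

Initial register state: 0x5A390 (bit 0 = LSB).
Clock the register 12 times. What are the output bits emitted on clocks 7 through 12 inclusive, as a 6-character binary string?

011100

reg_0 = 0x5A390
clock 1: out=0, reg = 0xAD1C8
clock 2: out=0, reg = 0x568E4
clock 3: out=0, reg = 0x2B472
clock 4: out=0, reg = 0x15A39
clock 5: out=1, reg = 0x8AD1C
clock 6: out=0, reg = 0xC568E
clock 7: out=0, reg = 0xE2B47
clock 8: out=1, reg = 0xF15A3
clock 9: out=1, reg = 0x78AD1
clock 10: out=1, reg = 0x3C568
clock 11: out=0, reg = 0x9E2B4
clock 12: out=0, reg = 0x4F15A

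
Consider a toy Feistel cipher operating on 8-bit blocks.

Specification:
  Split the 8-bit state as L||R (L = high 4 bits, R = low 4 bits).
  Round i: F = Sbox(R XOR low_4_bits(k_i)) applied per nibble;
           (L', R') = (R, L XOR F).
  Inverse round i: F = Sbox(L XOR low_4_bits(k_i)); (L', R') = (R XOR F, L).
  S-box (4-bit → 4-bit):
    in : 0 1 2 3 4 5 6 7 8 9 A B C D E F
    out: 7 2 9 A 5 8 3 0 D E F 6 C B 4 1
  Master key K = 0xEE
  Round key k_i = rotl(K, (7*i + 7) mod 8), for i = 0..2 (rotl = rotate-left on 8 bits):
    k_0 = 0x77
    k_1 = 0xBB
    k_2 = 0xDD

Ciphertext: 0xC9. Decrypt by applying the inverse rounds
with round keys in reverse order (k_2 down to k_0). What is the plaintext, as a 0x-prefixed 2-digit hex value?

s_0 = ciphertext = 0xC9
s_1 = InvRound(s_0, k_2) = 0xBC
s_2 = InvRound(s_1, k_1) = 0xBB
s_3 = InvRound(s_2, k_0) = 0x7B

0x7B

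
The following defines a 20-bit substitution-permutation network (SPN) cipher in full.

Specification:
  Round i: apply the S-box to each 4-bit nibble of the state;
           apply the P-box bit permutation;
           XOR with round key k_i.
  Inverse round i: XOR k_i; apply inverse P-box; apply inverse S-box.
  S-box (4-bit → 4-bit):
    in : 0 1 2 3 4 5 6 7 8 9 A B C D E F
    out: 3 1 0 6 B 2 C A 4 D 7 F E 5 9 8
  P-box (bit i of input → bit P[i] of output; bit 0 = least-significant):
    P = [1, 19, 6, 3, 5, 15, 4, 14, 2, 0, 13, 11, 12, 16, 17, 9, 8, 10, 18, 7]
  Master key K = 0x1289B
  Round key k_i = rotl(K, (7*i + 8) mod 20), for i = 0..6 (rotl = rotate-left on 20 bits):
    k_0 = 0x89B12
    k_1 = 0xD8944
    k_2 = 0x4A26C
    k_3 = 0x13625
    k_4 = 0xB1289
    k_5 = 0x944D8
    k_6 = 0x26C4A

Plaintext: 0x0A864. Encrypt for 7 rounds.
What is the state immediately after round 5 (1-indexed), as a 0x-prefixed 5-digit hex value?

s_0 = plaintext = 0x0A864
s_1 = Round(s_0, k_0) = 0x3EE08
s_2 = Round(s_1, k_1) = 0x91720
s_3 = Round(s_2, k_2) = 0x8BBEF
s_4 = Round(s_3, k_3) = 0x64C08
s_5 = Round(s_4, k_4) = 0xEA868
s_6 = Round(s_5, k_5) = 0xA3508
s_7 = Round(s_6, k_6) = 0x5E92B

0xEA868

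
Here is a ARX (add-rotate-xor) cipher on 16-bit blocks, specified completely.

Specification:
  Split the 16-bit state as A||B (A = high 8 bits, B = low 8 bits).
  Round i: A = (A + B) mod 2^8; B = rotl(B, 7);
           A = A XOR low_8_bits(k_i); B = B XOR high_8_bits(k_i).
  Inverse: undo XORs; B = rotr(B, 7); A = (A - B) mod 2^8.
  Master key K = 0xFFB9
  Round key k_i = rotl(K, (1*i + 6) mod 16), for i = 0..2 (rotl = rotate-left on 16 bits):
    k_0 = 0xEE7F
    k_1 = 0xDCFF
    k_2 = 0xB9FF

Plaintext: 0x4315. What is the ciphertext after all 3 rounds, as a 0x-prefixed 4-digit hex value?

s_0 = plaintext = 0x4315
s_1 = Round(s_0, k_0) = 0x2764
s_2 = Round(s_1, k_1) = 0x74EE
s_3 = Round(s_2, k_2) = 0x9DCE

0x9DCE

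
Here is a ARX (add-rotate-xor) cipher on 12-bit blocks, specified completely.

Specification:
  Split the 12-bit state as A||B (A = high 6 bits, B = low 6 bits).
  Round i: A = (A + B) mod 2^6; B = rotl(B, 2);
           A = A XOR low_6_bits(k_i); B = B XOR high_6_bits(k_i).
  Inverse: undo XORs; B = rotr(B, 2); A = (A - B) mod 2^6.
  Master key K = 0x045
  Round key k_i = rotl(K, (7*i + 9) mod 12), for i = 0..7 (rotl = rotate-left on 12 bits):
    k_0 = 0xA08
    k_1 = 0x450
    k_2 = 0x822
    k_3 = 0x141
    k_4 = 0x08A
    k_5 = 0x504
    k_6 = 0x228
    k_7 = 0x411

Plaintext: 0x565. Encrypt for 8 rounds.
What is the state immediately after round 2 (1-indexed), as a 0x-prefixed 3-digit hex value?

s_0 = plaintext = 0x565
s_1 = Round(s_0, k_0) = 0xCBE
s_2 = Round(s_1, k_1) = 0x82A
s_3 = Round(s_2, k_2) = 0xA0A
s_4 = Round(s_3, k_3) = 0xCED
s_5 = Round(s_4, k_4) = 0xAB4
s_6 = Round(s_5, k_5) = 0x687
s_7 = Round(s_6, k_6) = 0x254
s_8 = Round(s_7, k_7) = 0x301

0x82A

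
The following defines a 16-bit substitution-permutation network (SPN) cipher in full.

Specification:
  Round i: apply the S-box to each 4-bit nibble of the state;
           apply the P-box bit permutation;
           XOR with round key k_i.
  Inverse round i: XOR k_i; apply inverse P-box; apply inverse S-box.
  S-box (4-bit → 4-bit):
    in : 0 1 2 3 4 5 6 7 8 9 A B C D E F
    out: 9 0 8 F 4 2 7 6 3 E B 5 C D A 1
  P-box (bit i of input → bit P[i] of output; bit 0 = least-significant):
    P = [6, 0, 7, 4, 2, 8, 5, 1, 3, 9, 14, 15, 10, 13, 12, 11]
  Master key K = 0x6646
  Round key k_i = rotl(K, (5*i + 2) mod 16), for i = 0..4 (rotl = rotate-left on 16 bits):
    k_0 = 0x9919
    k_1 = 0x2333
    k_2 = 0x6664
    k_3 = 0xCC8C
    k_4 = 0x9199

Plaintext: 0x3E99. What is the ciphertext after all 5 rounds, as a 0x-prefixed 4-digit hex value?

s_0 = plaintext = 0x3E99
s_1 = Round(s_0, k_0) = 0x26AA
s_2 = Round(s_1, k_1) = 0x686C
s_3 = Round(s_2, k_2) = 0x51D8
s_4 = Round(s_3, k_3) = 0xECEB
s_5 = Round(s_4, k_4) = 0x785B

0x785B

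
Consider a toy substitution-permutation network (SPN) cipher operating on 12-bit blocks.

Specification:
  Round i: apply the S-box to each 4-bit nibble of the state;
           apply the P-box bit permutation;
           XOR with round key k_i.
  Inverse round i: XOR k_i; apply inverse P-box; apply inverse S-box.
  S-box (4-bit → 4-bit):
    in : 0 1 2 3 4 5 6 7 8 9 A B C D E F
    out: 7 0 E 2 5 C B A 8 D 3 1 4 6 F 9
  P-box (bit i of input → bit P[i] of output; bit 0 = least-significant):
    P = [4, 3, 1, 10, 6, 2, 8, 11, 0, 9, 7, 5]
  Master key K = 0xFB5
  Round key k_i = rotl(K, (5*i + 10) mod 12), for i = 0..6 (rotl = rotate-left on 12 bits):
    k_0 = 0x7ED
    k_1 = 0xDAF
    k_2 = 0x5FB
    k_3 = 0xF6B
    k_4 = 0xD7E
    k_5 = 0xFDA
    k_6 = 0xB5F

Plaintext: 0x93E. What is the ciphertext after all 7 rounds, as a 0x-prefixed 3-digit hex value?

0xD91

s_0 = plaintext = 0x93E
s_1 = Round(s_0, k_0) = 0x352
s_2 = Round(s_1, k_1) = 0x2A5
s_3 = Round(s_2, k_2) = 0x31D
s_4 = Round(s_3, k_3) = 0xD61
s_5 = Round(s_4, k_4) = 0x7BA
s_6 = Round(s_5, k_5) = 0xDA2
s_7 = Round(s_6, k_6) = 0xD91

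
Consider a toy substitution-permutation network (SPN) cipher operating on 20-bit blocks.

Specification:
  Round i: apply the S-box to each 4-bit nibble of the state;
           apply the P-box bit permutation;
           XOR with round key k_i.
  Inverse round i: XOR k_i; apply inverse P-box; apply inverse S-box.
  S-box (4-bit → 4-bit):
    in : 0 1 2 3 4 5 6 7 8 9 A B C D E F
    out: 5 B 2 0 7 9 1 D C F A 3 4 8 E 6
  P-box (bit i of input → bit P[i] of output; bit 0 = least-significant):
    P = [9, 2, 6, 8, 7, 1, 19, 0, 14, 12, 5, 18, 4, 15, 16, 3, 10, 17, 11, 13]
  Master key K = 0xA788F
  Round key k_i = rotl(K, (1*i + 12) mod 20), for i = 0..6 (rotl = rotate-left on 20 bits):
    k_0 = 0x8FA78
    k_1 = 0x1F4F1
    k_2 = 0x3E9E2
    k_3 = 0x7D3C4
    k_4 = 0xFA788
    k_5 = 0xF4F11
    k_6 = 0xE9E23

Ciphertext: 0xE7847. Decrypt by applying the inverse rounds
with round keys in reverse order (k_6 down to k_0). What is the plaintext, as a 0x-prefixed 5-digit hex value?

0xAEDB3

s_0 = ciphertext = 0xE7847
s_1 = InvRound(s_0, k_6) = 0x52034
s_2 = InvRound(s_1, k_5) = 0x93081
s_3 = InvRound(s_2, k_4) = 0xBAAD5
s_4 = InvRound(s_3, k_3) = 0x8618D
s_5 = InvRound(s_4, k_2) = 0xFECEF
s_6 = InvRound(s_5, k_1) = 0xF5AF2
s_7 = InvRound(s_6, k_0) = 0xAEDB3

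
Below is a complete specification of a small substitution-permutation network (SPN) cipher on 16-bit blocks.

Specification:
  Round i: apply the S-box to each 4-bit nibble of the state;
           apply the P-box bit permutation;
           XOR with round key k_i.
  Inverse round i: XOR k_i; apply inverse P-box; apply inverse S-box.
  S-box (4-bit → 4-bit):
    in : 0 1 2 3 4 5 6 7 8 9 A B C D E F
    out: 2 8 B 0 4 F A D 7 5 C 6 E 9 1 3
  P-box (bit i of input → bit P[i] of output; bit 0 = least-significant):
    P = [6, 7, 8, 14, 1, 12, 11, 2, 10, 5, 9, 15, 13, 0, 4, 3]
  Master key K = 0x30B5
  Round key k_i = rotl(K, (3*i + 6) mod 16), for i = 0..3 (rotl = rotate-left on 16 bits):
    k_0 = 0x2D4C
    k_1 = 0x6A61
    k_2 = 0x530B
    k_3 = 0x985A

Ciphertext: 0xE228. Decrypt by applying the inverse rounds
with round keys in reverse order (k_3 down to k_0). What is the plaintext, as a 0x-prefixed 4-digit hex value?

0x4154

s_0 = ciphertext = 0xE228
s_1 = InvRound(s_0, k_3) = 0x9B8D
s_2 = InvRound(s_1, k_2) = 0x3176
s_3 = InvRound(s_2, k_1) = 0xB45A
s_4 = InvRound(s_3, k_0) = 0x4154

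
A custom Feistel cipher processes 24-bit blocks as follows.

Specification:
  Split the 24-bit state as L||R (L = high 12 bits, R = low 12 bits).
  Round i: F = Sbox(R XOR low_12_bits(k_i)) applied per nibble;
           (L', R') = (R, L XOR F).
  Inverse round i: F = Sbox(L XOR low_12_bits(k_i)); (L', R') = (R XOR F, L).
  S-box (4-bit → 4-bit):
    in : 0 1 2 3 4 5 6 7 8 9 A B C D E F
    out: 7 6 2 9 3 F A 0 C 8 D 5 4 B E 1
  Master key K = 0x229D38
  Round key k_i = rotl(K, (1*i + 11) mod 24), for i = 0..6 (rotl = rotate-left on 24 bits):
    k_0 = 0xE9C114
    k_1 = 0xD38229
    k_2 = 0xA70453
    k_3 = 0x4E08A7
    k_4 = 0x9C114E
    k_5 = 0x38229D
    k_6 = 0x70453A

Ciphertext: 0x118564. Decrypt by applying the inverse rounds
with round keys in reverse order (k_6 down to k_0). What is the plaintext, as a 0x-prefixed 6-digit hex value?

s_0 = ciphertext = 0x118564
s_1 = InvRound(s_0, k_6) = 0x646118
s_2 = InvRound(s_1, k_5) = 0x2AD646
s_3 = InvRound(s_2, k_4) = 0xFAF2AD
s_4 = InvRound(s_3, k_3) = 0x2D1FAF
s_5 = InvRound(s_4, k_2) = 0x56D2D1
s_6 = InvRound(s_5, k_1) = 0x2E256D
s_7 = InvRound(s_6, k_0) = 0xC772E2

0xC772E2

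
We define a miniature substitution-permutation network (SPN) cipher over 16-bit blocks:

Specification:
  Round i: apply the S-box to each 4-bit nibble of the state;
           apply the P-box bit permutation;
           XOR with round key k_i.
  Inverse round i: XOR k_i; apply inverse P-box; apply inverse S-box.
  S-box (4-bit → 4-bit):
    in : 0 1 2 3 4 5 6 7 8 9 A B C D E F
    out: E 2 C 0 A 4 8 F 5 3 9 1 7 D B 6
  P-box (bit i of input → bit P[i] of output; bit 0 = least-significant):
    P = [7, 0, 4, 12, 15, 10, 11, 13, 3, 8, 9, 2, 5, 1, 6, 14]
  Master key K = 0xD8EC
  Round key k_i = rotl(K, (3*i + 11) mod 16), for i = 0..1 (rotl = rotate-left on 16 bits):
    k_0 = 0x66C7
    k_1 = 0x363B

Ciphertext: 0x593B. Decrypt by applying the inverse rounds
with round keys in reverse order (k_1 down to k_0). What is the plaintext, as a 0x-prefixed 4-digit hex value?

s_0 = ciphertext = 0x593B
s_1 = InvRound(s_0, k_1) = 0x6F03
s_2 = InvRound(s_1, k_0) = 0x545B

0x545B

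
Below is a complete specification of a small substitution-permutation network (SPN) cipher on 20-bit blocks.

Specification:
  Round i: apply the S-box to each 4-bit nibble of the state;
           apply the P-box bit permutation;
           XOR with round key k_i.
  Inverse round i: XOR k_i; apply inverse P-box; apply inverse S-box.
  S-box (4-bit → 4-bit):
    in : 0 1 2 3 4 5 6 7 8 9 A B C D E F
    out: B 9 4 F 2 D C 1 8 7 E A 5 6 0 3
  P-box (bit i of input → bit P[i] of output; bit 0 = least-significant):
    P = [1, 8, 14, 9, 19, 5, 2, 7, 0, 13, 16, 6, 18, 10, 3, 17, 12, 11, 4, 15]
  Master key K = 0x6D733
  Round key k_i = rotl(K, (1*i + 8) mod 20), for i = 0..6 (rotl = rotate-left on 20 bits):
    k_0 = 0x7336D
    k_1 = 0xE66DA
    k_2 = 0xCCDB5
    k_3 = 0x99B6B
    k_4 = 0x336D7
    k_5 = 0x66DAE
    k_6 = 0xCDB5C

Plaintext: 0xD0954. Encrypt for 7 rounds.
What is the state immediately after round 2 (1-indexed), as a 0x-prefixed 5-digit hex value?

0x0E4FA

s_0 = plaintext = 0xD0954
s_1 = Round(s_0, k_0) = 0x81EF8
s_2 = Round(s_1, k_1) = 0x0E4FA
s_3 = Round(s_2, k_2) = 0x43695
s_4 = Round(s_3, k_3) = 0x6D505
s_5 = Round(s_4, k_4) = 0xAF02C
s_6 = Round(s_5, k_5) = 0x281F9
s_7 = Round(s_6, k_6) = 0x69A2F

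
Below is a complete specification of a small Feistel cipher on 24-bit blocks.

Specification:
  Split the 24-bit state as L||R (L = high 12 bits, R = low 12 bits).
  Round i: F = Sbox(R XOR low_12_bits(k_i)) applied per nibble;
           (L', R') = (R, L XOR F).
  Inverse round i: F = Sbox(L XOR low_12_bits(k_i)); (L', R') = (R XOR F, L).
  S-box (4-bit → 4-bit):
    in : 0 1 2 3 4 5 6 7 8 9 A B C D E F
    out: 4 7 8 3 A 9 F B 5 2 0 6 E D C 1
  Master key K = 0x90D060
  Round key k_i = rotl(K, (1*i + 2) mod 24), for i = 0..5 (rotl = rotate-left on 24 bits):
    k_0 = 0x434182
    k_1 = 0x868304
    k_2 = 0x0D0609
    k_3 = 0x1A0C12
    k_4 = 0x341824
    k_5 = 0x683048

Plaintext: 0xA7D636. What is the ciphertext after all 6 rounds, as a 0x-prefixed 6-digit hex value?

0x742003

s_0 = plaintext = 0xA7D636
s_1 = Round(s_0, k_0) = 0x636117
s_2 = Round(s_1, k_1) = 0x117E45
s_3 = Round(s_2, k_2) = 0xE454B9
s_4 = Round(s_3, k_3) = 0x4B9B43
s_5 = Round(s_4, k_4) = 0xB43742
s_6 = Round(s_5, k_5) = 0x742003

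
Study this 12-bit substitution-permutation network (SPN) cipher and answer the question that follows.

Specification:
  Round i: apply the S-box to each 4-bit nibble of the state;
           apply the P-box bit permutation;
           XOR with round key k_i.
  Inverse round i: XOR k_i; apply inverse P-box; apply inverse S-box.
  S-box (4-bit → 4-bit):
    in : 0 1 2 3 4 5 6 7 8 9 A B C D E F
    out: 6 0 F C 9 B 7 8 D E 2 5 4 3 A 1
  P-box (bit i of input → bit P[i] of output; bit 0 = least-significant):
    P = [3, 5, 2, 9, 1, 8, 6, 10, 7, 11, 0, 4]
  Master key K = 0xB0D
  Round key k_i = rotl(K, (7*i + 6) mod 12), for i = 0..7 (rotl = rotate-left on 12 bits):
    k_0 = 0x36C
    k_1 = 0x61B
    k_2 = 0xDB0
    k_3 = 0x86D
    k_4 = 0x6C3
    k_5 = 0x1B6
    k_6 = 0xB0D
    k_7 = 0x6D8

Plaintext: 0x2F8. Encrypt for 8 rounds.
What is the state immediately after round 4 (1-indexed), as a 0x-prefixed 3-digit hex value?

s_0 = plaintext = 0x2F8
s_1 = Round(s_0, k_0) = 0x9F3
s_2 = Round(s_1, k_1) = 0xC0C
s_3 = Round(s_2, k_2) = 0xCF5
s_4 = Round(s_3, k_3) = 0xA46
s_5 = Round(s_4, k_4) = 0xAED
s_6 = Round(s_5, k_5) = 0xC9E
s_7 = Round(s_6, k_6) = 0xC6C
s_8 = Round(s_7, k_7) = 0x79F

0xA46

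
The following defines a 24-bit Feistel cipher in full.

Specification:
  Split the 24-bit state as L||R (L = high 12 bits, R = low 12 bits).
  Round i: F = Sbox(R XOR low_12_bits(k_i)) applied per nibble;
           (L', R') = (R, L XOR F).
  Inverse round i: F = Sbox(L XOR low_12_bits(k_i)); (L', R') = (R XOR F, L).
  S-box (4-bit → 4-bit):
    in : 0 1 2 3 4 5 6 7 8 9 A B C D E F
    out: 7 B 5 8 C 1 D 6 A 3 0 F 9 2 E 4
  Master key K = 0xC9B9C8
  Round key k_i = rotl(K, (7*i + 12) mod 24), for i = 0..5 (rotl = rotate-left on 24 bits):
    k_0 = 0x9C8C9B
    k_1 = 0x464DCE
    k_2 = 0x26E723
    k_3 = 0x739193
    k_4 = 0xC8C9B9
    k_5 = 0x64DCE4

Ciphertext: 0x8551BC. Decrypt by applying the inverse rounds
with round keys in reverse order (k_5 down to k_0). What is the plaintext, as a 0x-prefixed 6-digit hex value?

s_0 = ciphertext = 0x8551BC
s_1 = InvRound(s_0, k_5) = 0xD47855
s_2 = InvRound(s_1, k_4) = 0x41BD47
s_3 = InvRound(s_2, k_3) = 0xCED41B
s_4 = InvRound(s_3, k_2) = 0xB85CED
s_5 = InvRound(s_4, k_1) = 0x122B85
s_6 = InvRound(s_5, k_0) = 0x976122

0x976122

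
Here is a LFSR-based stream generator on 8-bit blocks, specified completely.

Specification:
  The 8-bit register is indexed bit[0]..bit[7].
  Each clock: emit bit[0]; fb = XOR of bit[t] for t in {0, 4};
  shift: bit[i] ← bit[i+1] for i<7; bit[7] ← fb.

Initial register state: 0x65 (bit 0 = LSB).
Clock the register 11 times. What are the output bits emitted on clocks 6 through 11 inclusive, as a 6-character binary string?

reg_0 = 0x65
clock 1: out=1, reg = 0xB2
clock 2: out=0, reg = 0xD9
clock 3: out=1, reg = 0x6C
clock 4: out=0, reg = 0x36
clock 5: out=0, reg = 0x9B
clock 6: out=1, reg = 0x4D
clock 7: out=1, reg = 0xA6
clock 8: out=0, reg = 0x53
clock 9: out=1, reg = 0x29
clock 10: out=1, reg = 0x94
clock 11: out=0, reg = 0xCA

110110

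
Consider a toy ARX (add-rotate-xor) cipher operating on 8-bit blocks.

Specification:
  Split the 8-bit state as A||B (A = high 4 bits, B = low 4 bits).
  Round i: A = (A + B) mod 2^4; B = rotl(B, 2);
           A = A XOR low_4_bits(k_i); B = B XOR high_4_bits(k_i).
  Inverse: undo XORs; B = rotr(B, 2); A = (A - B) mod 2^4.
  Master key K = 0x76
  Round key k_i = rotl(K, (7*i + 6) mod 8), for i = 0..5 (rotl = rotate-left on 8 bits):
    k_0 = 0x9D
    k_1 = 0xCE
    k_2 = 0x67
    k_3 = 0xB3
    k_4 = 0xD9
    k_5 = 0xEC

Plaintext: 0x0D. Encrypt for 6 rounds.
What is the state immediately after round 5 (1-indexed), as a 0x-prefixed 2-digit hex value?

0x48

s_0 = plaintext = 0x0D
s_1 = Round(s_0, k_0) = 0x0E
s_2 = Round(s_1, k_1) = 0x07
s_3 = Round(s_2, k_2) = 0x0B
s_4 = Round(s_3, k_3) = 0x85
s_5 = Round(s_4, k_4) = 0x48
s_6 = Round(s_5, k_5) = 0x0C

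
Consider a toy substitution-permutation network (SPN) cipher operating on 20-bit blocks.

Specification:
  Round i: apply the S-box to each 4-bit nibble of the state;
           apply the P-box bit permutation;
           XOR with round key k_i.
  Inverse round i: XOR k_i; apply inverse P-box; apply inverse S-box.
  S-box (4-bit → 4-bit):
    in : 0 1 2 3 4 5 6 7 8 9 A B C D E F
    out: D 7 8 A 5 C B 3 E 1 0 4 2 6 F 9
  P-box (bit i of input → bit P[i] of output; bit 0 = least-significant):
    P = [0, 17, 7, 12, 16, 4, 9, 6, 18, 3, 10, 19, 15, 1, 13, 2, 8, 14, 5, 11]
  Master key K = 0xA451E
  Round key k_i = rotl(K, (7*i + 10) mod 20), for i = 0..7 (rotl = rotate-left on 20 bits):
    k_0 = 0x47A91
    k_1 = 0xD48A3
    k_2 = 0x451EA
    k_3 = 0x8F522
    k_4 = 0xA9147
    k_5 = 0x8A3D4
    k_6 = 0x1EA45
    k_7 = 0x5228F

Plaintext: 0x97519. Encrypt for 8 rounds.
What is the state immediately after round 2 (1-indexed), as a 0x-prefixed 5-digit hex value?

s_0 = plaintext = 0x97519
s_1 = Round(s_0, k_0) = 0xDFD82
s_2 = Round(s_1, k_1) = 0xD9EDF
s_3 = Round(s_2, k_2) = 0x887D3
s_4 = Round(s_3, k_3) = 0xE8F1C
s_5 = Round(s_4, k_4) = 0x5FA71
s_6 = Round(s_5, k_5) = 0xB2B61
s_7 = Round(s_6, k_6) = 0x2EEB0
s_8 = Round(s_7, k_7) = 0x99C00

0xD9EDF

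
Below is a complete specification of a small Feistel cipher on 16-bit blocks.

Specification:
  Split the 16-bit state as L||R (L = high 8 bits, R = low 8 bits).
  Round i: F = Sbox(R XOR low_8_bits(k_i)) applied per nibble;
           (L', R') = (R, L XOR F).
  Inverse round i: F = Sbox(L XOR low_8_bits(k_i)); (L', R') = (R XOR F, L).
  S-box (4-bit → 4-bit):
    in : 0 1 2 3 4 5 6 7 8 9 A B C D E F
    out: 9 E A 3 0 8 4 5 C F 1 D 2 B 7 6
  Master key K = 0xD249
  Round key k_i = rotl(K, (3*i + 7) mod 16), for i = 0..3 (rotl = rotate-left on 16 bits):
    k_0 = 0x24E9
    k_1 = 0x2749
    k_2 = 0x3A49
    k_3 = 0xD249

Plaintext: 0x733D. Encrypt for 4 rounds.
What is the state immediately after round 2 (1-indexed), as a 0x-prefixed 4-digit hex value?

0xC3FC

s_0 = plaintext = 0x733D
s_1 = Round(s_0, k_0) = 0x3DC3
s_2 = Round(s_1, k_1) = 0xC3FC
s_3 = Round(s_2, k_2) = 0xFC1B
s_4 = Round(s_3, k_3) = 0x1B76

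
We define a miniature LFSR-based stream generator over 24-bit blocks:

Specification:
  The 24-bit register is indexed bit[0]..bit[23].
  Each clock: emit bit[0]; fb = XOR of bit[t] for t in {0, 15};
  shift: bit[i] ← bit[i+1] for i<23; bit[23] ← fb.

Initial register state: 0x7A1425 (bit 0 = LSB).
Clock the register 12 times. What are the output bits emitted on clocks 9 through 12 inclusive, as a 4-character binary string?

reg_0 = 0x7A1425
clock 1: out=1, reg = 0xBD0A12
clock 2: out=0, reg = 0x5E8509
clock 3: out=1, reg = 0x2F4284
clock 4: out=0, reg = 0x17A142
clock 5: out=0, reg = 0x8BD0A1
clock 6: out=1, reg = 0x45E850
clock 7: out=0, reg = 0xA2F428
clock 8: out=0, reg = 0xD17A14
clock 9: out=0, reg = 0x68BD0A
clock 10: out=0, reg = 0xB45E85
clock 11: out=1, reg = 0xDA2F42
clock 12: out=0, reg = 0x6D17A1

0010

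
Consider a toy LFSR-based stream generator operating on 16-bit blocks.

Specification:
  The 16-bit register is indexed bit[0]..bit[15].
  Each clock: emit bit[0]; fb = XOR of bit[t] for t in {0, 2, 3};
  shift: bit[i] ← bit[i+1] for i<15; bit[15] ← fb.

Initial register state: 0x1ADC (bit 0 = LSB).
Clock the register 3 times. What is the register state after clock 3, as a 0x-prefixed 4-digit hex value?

reg_0 = 0x1ADC
clock 1: out=0, reg = 0x0D6E
clock 2: out=0, reg = 0x06B7
clock 3: out=1, reg = 0x035B

0x035B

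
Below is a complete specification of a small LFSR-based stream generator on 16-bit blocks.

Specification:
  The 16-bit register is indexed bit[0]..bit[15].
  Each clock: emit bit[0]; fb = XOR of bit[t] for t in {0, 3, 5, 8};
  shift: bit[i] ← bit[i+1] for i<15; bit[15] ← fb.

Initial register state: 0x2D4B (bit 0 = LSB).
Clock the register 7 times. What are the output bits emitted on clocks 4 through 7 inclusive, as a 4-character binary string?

reg_0 = 0x2D4B
clock 1: out=1, reg = 0x96A5
clock 2: out=1, reg = 0x4B52
clock 3: out=0, reg = 0xA5A9
clock 4: out=1, reg = 0x52D4
clock 5: out=0, reg = 0x296A
clock 6: out=0, reg = 0x94B5
clock 7: out=1, reg = 0x4A5A

1001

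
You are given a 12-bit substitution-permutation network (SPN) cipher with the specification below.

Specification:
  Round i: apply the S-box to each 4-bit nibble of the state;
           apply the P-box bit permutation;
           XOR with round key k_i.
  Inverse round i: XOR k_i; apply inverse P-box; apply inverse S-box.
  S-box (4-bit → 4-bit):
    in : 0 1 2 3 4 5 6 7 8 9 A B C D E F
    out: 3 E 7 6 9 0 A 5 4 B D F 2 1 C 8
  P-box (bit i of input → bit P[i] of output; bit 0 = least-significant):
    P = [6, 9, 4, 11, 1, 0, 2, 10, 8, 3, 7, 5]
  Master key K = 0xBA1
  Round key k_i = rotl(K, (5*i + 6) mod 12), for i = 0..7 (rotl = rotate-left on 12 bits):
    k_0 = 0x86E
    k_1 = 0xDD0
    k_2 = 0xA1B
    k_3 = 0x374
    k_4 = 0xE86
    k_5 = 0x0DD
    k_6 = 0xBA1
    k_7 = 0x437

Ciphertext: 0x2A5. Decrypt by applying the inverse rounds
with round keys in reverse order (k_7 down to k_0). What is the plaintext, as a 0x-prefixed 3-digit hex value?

s_0 = ciphertext = 0x2A5
s_1 = InvRound(s_0, k_7) = 0x843
s_2 = InvRound(s_1, k_6) = 0xAD0
s_3 = InvRound(s_2, k_5) = 0xC36
s_4 = InvRound(s_3, k_4) = 0xE53
s_5 = InvRound(s_4, k_3) = 0x4BF
s_6 = InvRound(s_5, k_2) = 0xEE6
s_7 = InvRound(s_6, k_1) = 0x473
s_8 = InvRound(s_7, k_0) = 0xC1E

0xC1E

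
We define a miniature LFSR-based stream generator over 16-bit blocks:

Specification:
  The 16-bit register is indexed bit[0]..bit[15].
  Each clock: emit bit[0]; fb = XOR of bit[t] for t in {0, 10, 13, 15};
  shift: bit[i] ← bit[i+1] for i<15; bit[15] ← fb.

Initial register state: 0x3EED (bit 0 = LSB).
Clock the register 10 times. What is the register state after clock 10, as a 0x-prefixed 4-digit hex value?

0x764F

reg_0 = 0x3EED
clock 1: out=1, reg = 0x9F76
clock 2: out=0, reg = 0x4FBB
clock 3: out=1, reg = 0x27DD
clock 4: out=1, reg = 0x93EE
clock 5: out=0, reg = 0xC9F7
clock 6: out=1, reg = 0x64FB
clock 7: out=1, reg = 0xB27D
clock 8: out=1, reg = 0xD93E
clock 9: out=0, reg = 0xEC9F
clock 10: out=1, reg = 0x764F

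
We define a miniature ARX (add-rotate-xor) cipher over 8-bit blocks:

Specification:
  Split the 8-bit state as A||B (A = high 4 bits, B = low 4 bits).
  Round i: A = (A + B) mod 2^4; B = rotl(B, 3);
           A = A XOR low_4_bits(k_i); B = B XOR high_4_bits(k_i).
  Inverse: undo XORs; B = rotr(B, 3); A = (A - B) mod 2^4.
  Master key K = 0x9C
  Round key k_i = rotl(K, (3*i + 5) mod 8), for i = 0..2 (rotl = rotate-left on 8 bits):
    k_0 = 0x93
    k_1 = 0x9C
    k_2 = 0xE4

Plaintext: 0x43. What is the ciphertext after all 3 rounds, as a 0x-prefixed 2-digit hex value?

s_0 = plaintext = 0x43
s_1 = Round(s_0, k_0) = 0x40
s_2 = Round(s_1, k_1) = 0x89
s_3 = Round(s_2, k_2) = 0x52

0x52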